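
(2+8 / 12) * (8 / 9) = 64 / 27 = 2.37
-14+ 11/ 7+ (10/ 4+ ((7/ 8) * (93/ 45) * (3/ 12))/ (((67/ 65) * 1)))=-427277/ 45024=-9.49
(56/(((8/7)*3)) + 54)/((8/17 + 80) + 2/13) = 46631/53454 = 0.87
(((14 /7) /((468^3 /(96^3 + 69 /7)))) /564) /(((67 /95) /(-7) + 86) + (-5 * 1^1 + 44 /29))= 5687441285 /15314371143042816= 0.00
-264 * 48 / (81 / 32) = -45056 / 9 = -5006.22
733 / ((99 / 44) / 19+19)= 55708 / 1453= 38.34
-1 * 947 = -947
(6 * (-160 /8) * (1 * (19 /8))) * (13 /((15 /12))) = -2964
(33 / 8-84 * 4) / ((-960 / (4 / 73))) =177 / 9344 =0.02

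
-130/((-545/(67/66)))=871/3597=0.24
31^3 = 29791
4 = 4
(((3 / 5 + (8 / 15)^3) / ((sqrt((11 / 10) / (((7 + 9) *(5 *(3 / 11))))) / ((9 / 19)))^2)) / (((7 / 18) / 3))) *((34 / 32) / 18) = 2328966 / 1528835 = 1.52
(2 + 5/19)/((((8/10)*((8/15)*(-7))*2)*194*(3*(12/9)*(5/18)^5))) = -7617321/25802000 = -0.30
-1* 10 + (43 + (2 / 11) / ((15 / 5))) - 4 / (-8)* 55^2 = 102007 / 66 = 1545.56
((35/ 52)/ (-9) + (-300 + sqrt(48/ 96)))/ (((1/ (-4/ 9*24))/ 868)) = 975180640/ 351 - 13888*sqrt(2)/ 3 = 2771745.56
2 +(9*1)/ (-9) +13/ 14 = 27/ 14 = 1.93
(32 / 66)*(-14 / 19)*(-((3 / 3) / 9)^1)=224 / 5643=0.04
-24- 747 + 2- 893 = -1662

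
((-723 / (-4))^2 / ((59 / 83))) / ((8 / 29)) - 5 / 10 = 1258204927 / 7552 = 166605.53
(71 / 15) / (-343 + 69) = -71 / 4110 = -0.02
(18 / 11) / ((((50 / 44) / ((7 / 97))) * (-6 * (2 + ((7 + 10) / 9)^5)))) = -2480058 / 3729540875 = -0.00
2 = 2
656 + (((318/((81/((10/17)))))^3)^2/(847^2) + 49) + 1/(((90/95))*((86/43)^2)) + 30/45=705.93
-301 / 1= -301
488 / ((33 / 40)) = 19520 / 33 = 591.52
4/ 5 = 0.80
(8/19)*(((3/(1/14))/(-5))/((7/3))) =-144/95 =-1.52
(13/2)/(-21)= -13/42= -0.31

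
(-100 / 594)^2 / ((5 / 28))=0.16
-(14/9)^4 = -38416/6561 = -5.86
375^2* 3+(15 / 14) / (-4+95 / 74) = 197859190 / 469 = 421874.61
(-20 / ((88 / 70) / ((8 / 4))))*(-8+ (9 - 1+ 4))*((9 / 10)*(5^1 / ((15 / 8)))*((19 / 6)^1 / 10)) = -1064 / 11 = -96.73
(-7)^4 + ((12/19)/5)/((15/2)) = 1140483/475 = 2401.02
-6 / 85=-0.07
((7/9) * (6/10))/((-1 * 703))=-7/10545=-0.00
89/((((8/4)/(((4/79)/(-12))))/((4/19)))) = -178/4503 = -0.04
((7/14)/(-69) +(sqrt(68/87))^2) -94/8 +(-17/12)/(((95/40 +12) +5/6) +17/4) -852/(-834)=-1736530595/173187884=-10.03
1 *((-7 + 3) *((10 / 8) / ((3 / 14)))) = -70 / 3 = -23.33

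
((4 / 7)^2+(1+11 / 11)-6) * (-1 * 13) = 2340 / 49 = 47.76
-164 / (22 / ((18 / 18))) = -82 / 11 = -7.45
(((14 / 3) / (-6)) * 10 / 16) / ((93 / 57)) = -665 / 2232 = -0.30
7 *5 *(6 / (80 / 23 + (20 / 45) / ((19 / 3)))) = 137655 / 2326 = 59.18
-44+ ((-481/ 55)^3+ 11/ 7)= -828405862/ 1164625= -711.31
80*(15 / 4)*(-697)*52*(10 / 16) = -6795750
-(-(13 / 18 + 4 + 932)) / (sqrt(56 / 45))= 16861*sqrt(70) / 168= 839.70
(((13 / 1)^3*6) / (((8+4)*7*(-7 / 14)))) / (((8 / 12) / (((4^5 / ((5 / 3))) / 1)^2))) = -31100239872 / 175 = -177715656.41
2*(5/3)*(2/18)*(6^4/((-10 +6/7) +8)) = -420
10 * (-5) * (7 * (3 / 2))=-525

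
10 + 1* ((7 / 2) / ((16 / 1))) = 327 / 32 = 10.22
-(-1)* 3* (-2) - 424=-430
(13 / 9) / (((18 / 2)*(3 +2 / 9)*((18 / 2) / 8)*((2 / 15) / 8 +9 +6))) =2080 / 705483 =0.00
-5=-5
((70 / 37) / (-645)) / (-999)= 14 / 4768227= 0.00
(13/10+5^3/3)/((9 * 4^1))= 1289/1080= 1.19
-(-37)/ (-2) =-37/ 2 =-18.50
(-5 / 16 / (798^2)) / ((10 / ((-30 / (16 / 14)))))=5 / 3881472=0.00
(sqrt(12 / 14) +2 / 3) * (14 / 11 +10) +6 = 124 * sqrt(42) / 77 +446 / 33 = 23.95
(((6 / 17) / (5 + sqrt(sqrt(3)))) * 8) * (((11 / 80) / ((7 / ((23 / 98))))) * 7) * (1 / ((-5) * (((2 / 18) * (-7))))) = -6831 * 3^(1 / 4) / 7253764 - 6831 * 3^(3 / 4) / 181344100 + 6831 * sqrt(3) / 36268820 + 34155 / 7253764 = 0.00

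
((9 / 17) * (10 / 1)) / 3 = 1.76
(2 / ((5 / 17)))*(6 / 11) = 3.71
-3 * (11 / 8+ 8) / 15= -15 / 8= -1.88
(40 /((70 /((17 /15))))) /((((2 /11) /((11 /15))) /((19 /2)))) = 39083 /1575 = 24.81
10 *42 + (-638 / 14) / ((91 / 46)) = 252866 / 637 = 396.96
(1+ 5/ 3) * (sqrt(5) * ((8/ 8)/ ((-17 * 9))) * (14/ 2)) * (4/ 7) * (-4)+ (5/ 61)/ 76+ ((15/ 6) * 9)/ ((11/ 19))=128 * sqrt(5)/ 459+ 1981945/ 50996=39.49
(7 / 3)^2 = 49 / 9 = 5.44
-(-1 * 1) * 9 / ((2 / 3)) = 27 / 2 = 13.50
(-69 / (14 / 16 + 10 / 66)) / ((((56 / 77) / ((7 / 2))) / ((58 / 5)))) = -5084541 / 1355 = -3752.43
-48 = -48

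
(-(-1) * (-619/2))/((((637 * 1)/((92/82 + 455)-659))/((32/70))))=41190736/914095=45.06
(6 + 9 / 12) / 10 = 27 / 40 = 0.68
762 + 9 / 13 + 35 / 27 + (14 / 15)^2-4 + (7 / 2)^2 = 27136151 / 35100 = 773.11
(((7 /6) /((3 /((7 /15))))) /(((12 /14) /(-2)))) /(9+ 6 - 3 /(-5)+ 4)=-7 /324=-0.02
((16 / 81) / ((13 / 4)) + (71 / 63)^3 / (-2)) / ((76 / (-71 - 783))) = 259720127 / 35292348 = 7.36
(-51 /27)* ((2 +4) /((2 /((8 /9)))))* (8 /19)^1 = -1088 /513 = -2.12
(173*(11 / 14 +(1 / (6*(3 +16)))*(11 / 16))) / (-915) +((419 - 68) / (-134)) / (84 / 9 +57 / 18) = -1405994039 / 3913711200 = -0.36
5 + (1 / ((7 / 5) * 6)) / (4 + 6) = 5.01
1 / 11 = 0.09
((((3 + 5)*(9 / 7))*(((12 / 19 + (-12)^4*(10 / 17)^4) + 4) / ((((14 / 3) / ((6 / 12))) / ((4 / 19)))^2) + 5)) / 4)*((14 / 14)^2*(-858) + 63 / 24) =-1547399687491467 / 112282625644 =-13781.29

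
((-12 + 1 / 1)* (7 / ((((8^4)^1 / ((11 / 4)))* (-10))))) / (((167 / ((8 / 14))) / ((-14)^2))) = 5929 / 1710080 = 0.00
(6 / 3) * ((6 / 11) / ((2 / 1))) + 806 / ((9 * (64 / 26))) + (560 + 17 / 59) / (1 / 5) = 265262527 / 93456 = 2838.37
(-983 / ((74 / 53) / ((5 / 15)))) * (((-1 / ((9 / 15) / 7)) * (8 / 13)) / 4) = 1823465 / 4329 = 421.22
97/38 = 2.55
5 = 5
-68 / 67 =-1.01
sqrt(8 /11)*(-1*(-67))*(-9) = -1206*sqrt(22) /11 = -514.24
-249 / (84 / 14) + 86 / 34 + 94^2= 299099 / 34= 8797.03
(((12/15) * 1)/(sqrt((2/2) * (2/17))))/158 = sqrt(34)/395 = 0.01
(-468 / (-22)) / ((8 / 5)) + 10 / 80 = 1181 / 88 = 13.42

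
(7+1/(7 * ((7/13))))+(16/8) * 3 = 650/49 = 13.27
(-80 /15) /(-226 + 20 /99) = 264 /11177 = 0.02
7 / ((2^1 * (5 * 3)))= 7 / 30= 0.23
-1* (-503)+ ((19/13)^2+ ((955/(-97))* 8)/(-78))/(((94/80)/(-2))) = 1150263859/2311413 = 497.65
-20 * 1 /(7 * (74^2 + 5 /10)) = -40 /76671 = -0.00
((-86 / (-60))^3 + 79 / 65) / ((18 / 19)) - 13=-54390371 / 6318000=-8.61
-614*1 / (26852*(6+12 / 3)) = -307 / 134260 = -0.00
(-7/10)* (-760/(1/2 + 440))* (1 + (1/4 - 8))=-7182/881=-8.15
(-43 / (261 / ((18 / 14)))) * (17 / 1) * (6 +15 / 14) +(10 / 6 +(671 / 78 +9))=-114438 / 18473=-6.19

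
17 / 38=0.45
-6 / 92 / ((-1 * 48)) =1 / 736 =0.00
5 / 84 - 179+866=57713 / 84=687.06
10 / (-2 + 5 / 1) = 10 / 3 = 3.33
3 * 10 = 30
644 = 644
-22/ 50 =-11/ 25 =-0.44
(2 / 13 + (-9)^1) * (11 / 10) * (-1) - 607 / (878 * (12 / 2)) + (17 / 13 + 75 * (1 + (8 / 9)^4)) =6627290743 / 49924836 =132.75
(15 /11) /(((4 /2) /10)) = 75 /11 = 6.82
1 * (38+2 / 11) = 420 / 11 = 38.18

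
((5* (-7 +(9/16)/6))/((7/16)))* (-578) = 319345/7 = 45620.71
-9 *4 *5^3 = -4500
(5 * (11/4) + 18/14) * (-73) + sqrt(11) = -30733/28 + sqrt(11) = -1094.29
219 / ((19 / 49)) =564.79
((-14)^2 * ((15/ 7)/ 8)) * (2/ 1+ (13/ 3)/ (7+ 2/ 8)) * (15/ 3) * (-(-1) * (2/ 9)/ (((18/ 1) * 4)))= 19775/ 9396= 2.10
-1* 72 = -72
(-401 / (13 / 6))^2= 34253.47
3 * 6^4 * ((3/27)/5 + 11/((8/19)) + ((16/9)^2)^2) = 18967034/135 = 140496.55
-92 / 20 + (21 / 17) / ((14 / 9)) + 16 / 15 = -1397 / 510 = -2.74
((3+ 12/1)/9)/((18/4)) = 10/27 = 0.37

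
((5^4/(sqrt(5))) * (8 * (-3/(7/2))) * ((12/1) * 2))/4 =-36000 * sqrt(5)/7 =-11499.78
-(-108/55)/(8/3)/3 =0.25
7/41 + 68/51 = 185/123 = 1.50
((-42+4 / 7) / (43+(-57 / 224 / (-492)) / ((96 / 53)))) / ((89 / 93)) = -2717540352 / 2699320427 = -1.01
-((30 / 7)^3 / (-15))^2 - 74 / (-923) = -2981813974 / 108590027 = -27.46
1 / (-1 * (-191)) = 1 / 191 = 0.01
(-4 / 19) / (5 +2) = -4 / 133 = -0.03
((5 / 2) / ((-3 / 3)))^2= 25 / 4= 6.25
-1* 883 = -883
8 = 8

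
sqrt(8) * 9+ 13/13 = 1+ 18 * sqrt(2) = 26.46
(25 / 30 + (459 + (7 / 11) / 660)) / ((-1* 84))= -370933 / 67760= -5.47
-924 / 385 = -12 / 5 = -2.40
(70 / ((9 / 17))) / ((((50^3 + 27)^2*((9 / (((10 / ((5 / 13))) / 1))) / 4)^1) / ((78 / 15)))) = 91936 / 180881687007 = 0.00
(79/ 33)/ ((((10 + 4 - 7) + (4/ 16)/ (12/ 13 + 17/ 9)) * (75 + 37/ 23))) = 0.00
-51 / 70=-0.73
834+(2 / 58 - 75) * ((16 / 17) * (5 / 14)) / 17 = 48841318 / 58667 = 832.52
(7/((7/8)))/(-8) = -1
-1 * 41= -41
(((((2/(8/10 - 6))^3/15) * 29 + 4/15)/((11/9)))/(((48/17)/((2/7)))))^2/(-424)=-7703748441/19414553340582400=-0.00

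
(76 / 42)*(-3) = -38 / 7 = -5.43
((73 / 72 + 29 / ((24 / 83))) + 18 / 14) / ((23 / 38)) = 491207 / 2898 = 169.50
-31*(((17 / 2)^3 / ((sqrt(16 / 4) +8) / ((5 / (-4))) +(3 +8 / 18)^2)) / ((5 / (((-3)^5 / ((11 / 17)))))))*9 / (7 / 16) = 7612303.76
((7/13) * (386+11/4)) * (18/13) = 97965/338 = 289.84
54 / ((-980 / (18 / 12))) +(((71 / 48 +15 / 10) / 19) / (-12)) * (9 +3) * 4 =-9913 / 13965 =-0.71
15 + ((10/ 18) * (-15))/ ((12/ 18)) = 5/ 2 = 2.50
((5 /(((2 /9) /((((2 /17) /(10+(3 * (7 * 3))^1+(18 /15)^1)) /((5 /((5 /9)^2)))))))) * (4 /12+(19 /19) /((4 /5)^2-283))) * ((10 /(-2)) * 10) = -4850000 /133563339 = -0.04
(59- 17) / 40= 21 / 20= 1.05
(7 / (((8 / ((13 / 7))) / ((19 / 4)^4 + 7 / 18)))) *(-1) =-15259205 / 18432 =-827.86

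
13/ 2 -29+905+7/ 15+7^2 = 27959/ 30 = 931.97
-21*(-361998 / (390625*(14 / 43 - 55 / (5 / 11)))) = -326884194 / 2026953125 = -0.16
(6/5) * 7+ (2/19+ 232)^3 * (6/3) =857661498078/34295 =25008353.93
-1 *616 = -616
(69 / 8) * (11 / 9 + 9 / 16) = 5911 / 384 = 15.39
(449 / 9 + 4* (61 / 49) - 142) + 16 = -31369 / 441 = -71.13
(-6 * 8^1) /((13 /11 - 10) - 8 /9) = 4752 /961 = 4.94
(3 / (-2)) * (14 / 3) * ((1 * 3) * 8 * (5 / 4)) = -210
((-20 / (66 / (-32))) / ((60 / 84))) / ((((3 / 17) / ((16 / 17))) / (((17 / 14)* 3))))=8704 / 33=263.76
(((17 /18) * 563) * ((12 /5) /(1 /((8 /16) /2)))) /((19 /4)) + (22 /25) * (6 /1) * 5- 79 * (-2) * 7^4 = 108143696 /285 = 379451.56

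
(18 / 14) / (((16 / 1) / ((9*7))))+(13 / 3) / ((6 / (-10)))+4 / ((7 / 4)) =127 / 1008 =0.13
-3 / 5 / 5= -3 / 25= -0.12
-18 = -18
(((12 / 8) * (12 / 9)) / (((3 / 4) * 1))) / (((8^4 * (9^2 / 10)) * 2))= 5 / 124416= 0.00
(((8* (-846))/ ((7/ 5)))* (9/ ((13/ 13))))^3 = -28250009058816000/ 343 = -82361542445527.70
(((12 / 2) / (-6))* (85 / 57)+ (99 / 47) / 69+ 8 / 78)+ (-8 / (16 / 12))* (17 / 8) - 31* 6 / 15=-26.51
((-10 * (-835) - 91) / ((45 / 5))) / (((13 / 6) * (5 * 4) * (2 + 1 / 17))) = 46801 / 4550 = 10.29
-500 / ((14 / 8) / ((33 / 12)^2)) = -15125 / 7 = -2160.71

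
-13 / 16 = -0.81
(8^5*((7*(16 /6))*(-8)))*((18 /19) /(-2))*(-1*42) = -1849688064 /19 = -97352003.37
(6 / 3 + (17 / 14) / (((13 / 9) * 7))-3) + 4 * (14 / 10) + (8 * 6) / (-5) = -6217 / 1274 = -4.88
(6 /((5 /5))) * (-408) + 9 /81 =-22031 /9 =-2447.89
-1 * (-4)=4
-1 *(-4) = 4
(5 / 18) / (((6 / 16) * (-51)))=-20 / 1377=-0.01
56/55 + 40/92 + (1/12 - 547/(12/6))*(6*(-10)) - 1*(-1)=20755428/1265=16407.45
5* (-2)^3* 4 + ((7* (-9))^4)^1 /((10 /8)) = 63011044 /5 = 12602208.80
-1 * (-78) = 78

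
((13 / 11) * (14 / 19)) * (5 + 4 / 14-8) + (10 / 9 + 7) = 569 / 99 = 5.75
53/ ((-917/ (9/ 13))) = -477/ 11921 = -0.04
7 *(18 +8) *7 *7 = 8918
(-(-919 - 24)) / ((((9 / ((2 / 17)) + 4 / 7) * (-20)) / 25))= -33005 / 2158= -15.29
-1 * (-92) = 92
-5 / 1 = -5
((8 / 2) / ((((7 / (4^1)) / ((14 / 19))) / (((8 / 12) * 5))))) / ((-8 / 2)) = -80 / 57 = -1.40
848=848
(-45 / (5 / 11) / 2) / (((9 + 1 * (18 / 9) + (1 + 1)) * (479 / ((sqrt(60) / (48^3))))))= -11 * sqrt(15) / 76517376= -0.00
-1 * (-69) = 69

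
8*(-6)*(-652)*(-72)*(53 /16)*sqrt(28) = -14928192*sqrt(7) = -39496283.56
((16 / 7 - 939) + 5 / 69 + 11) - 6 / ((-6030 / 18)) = -149770577 / 161805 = -925.62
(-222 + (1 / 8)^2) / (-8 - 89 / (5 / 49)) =0.25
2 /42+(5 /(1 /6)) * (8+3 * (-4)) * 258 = -650159 /21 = -30959.95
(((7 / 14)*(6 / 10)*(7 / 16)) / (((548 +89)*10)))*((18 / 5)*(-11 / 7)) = -297 / 2548000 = -0.00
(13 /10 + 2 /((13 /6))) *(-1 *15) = -867 /26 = -33.35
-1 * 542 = -542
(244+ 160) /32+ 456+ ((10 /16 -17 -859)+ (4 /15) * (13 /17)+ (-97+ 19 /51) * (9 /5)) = -118417 /204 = -580.48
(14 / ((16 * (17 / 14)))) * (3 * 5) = 735 / 68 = 10.81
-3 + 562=559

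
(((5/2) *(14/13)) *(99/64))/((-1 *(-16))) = 0.26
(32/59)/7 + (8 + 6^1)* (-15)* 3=-260158/413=-629.92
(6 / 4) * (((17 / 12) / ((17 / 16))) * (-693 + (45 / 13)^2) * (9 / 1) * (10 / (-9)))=2301840 / 169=13620.36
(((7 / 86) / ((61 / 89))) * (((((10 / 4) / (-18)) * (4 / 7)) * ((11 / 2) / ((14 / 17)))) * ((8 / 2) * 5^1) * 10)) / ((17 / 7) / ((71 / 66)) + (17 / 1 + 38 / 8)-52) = 53711500 / 119427813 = 0.45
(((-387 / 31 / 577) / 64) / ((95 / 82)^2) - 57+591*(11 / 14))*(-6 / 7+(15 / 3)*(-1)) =-301968515765211 / 126561257200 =-2385.95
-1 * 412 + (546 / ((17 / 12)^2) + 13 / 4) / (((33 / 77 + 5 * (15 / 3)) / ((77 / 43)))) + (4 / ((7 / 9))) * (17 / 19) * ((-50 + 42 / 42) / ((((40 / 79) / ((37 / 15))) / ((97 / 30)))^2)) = -10654709007189011077 / 189126513000000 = -56336.41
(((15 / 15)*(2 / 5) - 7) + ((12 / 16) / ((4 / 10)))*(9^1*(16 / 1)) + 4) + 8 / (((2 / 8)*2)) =1417 / 5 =283.40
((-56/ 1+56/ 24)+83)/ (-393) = -88/ 1179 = -0.07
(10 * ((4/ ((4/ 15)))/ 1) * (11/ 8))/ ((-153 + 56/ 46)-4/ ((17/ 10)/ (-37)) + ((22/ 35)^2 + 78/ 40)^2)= -1936256437500/ 555992225329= -3.48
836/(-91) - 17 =-2383/91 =-26.19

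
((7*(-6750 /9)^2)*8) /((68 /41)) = 322875000 /17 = 18992647.06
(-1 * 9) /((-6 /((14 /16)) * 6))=7 /32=0.22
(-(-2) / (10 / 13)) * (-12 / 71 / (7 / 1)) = -156 / 2485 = -0.06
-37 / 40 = -0.92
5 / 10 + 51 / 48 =25 / 16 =1.56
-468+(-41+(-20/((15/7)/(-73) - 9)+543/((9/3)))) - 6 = -765428/2307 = -331.79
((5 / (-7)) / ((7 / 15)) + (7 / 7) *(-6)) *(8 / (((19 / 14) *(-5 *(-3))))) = -1968 / 665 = -2.96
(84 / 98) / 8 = 3 / 28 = 0.11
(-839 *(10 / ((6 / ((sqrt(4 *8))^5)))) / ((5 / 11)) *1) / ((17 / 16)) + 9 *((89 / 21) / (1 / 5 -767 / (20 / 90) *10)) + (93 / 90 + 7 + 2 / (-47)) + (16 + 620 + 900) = 657471480034 / 425826345 -604831744 *sqrt(2) / 51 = -16770245.33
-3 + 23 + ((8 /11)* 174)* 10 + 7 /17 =240457 /187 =1285.87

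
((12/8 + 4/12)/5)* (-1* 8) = -44/15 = -2.93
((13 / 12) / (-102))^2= 0.00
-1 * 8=-8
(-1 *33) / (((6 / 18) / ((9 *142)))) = -126522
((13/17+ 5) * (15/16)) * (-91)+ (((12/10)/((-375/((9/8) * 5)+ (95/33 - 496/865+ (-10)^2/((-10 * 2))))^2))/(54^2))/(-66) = -10618866539905640585/21591774679275792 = -491.80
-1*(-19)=19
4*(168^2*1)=112896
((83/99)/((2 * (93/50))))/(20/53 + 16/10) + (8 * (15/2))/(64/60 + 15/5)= 4375563575/294292548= 14.87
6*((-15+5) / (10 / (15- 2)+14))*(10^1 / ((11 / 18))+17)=-23855 / 176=-135.54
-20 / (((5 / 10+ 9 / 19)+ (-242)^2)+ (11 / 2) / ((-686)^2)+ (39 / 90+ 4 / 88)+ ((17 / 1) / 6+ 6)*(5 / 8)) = -118025476800 / 345643352619599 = -0.00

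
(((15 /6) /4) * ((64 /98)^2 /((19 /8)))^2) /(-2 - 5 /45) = -377487360 /39540770059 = -0.01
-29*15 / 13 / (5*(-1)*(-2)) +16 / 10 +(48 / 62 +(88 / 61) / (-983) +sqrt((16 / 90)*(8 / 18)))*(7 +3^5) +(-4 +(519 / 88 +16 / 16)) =200*sqrt(10) / 9 +2066273384711 / 10632639160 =264.61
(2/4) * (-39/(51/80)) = -520/17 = -30.59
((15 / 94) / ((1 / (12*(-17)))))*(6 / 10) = -918 / 47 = -19.53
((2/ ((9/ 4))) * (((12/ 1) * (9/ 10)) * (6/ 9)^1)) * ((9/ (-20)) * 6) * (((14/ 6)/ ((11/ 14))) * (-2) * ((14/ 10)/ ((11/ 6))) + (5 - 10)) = 2492208/ 15125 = 164.77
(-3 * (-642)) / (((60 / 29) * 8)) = 9309 / 80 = 116.36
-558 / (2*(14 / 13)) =-3627 / 14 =-259.07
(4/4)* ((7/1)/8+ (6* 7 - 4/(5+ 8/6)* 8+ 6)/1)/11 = 6661/1672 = 3.98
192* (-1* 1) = -192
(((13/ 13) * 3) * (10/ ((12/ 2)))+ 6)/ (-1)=-11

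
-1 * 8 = -8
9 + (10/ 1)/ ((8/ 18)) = 63/ 2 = 31.50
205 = 205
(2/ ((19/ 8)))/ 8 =2/ 19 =0.11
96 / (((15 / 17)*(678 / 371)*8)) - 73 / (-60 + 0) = 11741 / 1356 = 8.66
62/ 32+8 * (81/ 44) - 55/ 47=128171/ 8272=15.49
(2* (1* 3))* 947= 5682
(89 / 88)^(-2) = 0.98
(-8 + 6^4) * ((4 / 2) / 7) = 368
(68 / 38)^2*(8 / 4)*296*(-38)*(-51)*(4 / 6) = 46535936 / 19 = 2449259.79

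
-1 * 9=-9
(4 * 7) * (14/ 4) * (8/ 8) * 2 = 196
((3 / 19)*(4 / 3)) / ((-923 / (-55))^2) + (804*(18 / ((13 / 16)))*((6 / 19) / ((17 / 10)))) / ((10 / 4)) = 364183338884 / 275173067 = 1323.47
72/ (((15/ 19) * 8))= 57/ 5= 11.40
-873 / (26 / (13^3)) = -147537 / 2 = -73768.50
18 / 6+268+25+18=314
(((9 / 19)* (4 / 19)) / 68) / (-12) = -0.00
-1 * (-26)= 26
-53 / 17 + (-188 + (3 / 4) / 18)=-77959 / 408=-191.08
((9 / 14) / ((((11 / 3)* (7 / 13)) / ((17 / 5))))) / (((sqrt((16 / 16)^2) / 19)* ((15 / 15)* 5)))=113373 / 26950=4.21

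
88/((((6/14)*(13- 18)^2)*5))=616/375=1.64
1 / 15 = 0.07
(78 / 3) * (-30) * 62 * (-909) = 43959240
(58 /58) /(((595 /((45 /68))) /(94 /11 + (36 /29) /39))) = 160065 /16778762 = 0.01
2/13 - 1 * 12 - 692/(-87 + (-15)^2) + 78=54842/897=61.14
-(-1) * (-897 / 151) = -897 / 151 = -5.94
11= 11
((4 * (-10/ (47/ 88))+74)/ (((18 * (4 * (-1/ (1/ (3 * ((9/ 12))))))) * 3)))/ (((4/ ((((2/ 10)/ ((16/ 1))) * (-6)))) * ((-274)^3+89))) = 7/ 4176682034400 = 0.00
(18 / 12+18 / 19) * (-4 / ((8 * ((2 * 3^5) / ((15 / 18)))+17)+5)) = -465 / 222661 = -0.00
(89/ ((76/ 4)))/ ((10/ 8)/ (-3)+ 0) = -1068/ 95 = -11.24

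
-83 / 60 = -1.38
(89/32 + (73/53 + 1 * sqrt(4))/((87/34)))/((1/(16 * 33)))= 6656441/3074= 2165.40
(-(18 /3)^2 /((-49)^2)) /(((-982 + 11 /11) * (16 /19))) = 19 /1046836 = 0.00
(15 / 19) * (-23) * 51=-17595 / 19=-926.05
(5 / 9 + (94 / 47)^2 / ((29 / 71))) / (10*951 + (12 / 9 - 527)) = 2701 / 2344911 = 0.00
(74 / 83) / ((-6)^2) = 37 / 1494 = 0.02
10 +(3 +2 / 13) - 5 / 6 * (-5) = 1351 / 78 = 17.32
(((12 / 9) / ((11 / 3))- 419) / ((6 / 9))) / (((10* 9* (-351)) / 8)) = 614 / 3861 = 0.16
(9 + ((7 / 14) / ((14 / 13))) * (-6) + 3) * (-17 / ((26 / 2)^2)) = -2193 / 2366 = -0.93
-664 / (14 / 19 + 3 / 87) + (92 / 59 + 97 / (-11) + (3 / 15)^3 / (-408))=-28733749969 / 33099000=-868.12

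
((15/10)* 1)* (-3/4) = -9/8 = -1.12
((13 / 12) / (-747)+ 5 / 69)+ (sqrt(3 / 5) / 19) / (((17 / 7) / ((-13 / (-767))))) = 7 * sqrt(15) / 95285+ 14641 / 206172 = 0.07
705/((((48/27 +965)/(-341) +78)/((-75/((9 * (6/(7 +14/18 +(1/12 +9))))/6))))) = -110549875/83884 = -1317.89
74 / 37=2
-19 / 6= -3.17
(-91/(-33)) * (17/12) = 1547/396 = 3.91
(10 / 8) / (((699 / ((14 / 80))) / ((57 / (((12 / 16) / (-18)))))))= -399 / 932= -0.43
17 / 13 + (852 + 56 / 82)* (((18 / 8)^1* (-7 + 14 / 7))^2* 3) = 172561072 / 533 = 323754.36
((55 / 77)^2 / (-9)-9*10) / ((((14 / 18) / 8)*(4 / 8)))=-635440 / 343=-1852.59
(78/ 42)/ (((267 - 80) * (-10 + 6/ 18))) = -39/ 37961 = -0.00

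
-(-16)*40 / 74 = 320 / 37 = 8.65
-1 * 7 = -7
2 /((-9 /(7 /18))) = -7 /81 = -0.09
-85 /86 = -0.99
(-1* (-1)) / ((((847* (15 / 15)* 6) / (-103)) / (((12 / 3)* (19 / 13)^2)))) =-74366 / 429429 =-0.17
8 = 8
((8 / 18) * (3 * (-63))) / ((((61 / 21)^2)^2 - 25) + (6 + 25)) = -16336404 / 15012727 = -1.09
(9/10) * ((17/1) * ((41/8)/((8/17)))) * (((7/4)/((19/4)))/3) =248829/12160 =20.46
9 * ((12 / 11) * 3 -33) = -2943 / 11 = -267.55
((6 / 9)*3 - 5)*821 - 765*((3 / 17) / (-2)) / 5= -4899 / 2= -2449.50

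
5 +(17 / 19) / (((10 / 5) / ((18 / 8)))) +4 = 1521 / 152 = 10.01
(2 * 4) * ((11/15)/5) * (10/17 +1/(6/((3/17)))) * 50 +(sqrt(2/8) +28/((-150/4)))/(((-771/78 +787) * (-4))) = 3733892177/103045500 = 36.24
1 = 1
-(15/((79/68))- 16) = 244/79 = 3.09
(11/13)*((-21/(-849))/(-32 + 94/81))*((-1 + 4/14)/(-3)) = -1485/9190142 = -0.00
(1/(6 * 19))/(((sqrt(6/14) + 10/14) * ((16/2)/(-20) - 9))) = -175/21432 + 35 * sqrt(21)/21432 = -0.00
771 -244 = 527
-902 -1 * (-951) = 49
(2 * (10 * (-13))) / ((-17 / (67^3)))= 78198380 / 17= 4599904.71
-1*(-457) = 457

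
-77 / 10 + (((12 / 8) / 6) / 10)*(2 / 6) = -923 / 120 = -7.69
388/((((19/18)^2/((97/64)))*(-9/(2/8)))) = -84681/5776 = -14.66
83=83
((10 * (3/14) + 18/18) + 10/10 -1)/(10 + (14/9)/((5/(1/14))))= 90/287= 0.31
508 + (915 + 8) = 1431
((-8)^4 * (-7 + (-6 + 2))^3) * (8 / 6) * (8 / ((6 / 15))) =-436142080 / 3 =-145380693.33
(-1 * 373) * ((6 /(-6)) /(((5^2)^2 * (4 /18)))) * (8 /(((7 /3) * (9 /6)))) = 26856 /4375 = 6.14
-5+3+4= 2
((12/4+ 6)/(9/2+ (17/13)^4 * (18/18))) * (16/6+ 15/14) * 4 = 53808924/2968637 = 18.13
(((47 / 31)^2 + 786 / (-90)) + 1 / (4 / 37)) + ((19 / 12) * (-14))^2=42741319 / 86490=494.18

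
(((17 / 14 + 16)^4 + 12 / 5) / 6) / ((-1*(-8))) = 1829.48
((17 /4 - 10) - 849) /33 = -3419 /132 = -25.90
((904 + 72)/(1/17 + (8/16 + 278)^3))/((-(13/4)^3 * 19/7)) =-59465728/122630405956227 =-0.00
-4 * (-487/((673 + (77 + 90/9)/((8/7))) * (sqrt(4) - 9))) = -15584/41951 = -0.37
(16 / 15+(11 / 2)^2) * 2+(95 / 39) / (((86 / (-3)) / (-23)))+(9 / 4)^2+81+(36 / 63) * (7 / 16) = 20244773 / 134160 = 150.90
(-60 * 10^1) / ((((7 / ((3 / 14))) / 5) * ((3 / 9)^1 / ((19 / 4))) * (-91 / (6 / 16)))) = 192375 / 35672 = 5.39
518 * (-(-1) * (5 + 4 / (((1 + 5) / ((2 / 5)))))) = 40922 / 15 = 2728.13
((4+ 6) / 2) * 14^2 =980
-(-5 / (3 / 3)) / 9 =5 / 9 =0.56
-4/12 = -1/3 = -0.33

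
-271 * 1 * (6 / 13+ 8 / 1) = -2293.08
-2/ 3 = -0.67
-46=-46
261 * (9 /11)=2349 /11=213.55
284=284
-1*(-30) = 30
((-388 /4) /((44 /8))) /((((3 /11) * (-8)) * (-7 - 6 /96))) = -388 /339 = -1.14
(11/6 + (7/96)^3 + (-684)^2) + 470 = 414346494295/884736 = 468327.83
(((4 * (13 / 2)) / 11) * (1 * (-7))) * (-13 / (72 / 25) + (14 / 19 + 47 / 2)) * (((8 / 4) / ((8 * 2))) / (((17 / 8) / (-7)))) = 17186897 / 127908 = 134.37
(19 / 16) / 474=19 / 7584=0.00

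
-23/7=-3.29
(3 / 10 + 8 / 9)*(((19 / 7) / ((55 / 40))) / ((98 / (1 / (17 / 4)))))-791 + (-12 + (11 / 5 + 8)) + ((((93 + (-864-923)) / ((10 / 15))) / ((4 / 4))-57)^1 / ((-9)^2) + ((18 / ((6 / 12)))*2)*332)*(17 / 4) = 100662.89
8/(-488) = -1/61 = -0.02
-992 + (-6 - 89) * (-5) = -517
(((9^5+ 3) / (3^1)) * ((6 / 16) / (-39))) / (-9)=21.03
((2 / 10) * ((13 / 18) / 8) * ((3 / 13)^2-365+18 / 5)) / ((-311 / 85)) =2595373 / 1455480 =1.78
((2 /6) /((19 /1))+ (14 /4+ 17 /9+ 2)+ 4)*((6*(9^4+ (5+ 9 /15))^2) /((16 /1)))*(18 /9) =4205300972989 /11400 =368886050.26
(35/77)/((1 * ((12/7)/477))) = 5565/44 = 126.48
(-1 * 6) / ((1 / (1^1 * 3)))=-18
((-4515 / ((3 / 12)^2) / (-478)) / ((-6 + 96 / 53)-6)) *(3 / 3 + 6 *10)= -1946266 / 2151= -904.82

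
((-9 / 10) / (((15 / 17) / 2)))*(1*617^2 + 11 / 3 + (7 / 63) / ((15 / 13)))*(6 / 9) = -1747379782 / 3375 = -517742.16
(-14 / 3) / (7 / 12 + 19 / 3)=-56 / 83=-0.67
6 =6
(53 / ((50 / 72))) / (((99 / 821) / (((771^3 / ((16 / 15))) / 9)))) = 6647539186881 / 220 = 30216087213.10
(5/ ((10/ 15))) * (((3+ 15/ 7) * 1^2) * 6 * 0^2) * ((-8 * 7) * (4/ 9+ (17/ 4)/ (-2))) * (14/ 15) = 0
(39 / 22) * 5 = 195 / 22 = 8.86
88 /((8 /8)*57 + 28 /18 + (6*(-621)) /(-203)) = 160776 /140515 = 1.14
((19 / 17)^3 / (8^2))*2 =6859 / 157216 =0.04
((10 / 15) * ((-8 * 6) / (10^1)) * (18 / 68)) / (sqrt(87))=-24 * sqrt(87) / 2465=-0.09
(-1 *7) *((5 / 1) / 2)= -35 / 2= -17.50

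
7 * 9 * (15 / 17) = 945 / 17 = 55.59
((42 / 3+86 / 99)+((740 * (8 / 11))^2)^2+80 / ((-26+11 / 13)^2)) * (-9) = -131335560629335421712 / 173949721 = -755020243058.25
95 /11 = 8.64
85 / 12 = 7.08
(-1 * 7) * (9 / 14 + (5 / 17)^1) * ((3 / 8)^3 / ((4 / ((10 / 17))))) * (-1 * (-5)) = -150525 / 591872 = -0.25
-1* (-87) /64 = 1.36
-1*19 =-19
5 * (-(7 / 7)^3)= -5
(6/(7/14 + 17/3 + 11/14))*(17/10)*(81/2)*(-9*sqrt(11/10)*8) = -780759*sqrt(110)/1825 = -4486.94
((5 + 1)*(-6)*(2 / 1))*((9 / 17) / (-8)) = 4.76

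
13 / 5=2.60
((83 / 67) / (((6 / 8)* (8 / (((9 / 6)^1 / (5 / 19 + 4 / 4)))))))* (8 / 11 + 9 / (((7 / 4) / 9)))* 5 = 7135925 / 123816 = 57.63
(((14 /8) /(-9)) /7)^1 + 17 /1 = 611 /36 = 16.97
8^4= 4096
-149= -149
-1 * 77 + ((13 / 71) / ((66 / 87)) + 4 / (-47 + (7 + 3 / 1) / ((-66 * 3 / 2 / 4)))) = -563295173 / 7330466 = -76.84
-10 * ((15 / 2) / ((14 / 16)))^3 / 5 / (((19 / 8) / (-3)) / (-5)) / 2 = -25920000 / 6517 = -3977.29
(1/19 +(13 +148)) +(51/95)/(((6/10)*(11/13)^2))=373133/2299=162.30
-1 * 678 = -678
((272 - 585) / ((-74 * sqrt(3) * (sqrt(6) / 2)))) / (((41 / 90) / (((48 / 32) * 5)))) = 70425 * sqrt(2) / 3034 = 32.83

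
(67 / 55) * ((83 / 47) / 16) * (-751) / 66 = -1.53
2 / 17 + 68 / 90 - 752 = -574612 / 765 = -751.13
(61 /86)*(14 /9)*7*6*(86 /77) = 1708 /33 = 51.76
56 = 56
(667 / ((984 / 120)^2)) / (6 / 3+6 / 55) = 31625 / 6724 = 4.70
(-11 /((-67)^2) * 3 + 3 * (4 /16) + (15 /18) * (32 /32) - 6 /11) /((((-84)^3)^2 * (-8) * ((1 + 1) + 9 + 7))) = -610637 /29975176229471649792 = -0.00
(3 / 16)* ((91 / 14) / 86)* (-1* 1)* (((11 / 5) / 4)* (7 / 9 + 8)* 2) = -11297 / 82560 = -0.14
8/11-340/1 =-3732/11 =-339.27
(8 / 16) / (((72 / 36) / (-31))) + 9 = 5 / 4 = 1.25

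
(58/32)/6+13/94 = 0.44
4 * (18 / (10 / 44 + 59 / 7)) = 11088 / 1333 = 8.32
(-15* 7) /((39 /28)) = -980 /13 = -75.38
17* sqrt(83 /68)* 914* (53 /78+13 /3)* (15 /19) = 893435* sqrt(1411) /494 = 67935.93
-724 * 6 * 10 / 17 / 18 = -141.96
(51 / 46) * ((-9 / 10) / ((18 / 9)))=-459 / 920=-0.50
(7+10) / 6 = 17 / 6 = 2.83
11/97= 0.11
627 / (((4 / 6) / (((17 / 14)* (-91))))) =-415701 / 4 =-103925.25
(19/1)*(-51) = -969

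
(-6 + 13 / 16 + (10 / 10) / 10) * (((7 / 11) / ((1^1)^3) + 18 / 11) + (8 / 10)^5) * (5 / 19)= -3307393 / 950000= -3.48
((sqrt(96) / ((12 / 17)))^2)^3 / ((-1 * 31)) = -193100552 / 837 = -230705.56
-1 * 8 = -8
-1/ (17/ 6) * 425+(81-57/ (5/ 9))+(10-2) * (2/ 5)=-842/ 5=-168.40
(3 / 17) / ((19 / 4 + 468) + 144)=12 / 41939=0.00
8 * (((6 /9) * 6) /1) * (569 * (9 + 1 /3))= 509824 /3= 169941.33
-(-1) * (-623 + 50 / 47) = -29231 / 47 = -621.94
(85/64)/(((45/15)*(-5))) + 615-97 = 99439/192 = 517.91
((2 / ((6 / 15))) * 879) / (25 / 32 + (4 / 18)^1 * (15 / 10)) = 421920 / 107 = 3943.18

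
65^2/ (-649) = -4225/ 649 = -6.51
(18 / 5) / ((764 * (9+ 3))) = 3 / 7640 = 0.00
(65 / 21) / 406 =65 / 8526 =0.01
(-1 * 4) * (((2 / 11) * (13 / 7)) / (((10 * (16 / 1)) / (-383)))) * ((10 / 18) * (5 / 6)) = 24895 / 16632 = 1.50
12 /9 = 1.33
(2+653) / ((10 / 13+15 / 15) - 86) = -7.78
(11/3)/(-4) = -11/12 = -0.92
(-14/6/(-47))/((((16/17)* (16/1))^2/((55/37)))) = 111265/341901312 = 0.00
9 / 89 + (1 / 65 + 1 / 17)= 17243 / 98345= 0.18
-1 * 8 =-8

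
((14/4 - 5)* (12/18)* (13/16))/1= -13/16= -0.81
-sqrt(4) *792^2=-1254528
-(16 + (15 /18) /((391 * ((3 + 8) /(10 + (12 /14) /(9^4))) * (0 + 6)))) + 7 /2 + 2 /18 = -14683596737 /1185192162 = -12.39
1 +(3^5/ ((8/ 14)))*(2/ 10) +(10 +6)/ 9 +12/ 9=16049/ 180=89.16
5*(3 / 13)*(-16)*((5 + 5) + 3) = -240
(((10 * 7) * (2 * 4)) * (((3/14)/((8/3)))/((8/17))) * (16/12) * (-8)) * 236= -240720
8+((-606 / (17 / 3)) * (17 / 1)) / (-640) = 3469 / 320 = 10.84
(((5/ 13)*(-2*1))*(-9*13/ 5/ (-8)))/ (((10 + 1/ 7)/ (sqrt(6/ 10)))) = -63*sqrt(15)/ 1420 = -0.17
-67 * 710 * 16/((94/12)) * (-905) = 4132881600/47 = 87933651.06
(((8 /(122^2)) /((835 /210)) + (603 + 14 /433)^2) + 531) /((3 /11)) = 466723330871558992 /349520931069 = 1335322.98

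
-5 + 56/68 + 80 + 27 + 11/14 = 24659/238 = 103.61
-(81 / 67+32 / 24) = -511 / 201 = -2.54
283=283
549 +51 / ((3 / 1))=566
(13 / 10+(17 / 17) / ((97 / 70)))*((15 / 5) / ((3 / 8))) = 7844 / 485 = 16.17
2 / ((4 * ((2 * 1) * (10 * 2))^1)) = 0.01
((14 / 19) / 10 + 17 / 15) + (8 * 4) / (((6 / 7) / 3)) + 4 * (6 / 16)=65383 / 570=114.71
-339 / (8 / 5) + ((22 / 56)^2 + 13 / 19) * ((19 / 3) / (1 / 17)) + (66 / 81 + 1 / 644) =-58801021 / 486864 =-120.78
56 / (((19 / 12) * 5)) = 7.07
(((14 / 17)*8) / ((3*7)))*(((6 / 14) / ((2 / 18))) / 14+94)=73912 / 2499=29.58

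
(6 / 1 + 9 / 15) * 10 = 66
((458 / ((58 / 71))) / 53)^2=264355081 / 2362369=111.90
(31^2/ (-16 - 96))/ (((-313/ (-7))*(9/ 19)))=-18259/ 45072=-0.41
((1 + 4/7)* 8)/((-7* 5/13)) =-4.67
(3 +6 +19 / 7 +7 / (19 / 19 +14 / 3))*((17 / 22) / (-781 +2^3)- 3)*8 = -314579740 / 1011857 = -310.89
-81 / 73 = -1.11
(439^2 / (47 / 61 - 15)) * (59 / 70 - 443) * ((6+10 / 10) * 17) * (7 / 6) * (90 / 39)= 6185609254827 / 3224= 1918613292.44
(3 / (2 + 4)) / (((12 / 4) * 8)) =1 / 48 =0.02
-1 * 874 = -874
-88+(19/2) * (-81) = -1715/2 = -857.50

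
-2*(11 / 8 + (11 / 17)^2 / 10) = -2.83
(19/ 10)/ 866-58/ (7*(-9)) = 503477/ 545580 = 0.92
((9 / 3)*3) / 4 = 9 / 4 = 2.25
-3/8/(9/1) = -1/24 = -0.04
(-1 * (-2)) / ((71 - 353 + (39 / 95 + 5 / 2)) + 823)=380 / 103343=0.00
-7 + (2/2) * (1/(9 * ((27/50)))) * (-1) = -1751/243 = -7.21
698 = 698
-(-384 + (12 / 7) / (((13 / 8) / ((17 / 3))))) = 34400 / 91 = 378.02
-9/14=-0.64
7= 7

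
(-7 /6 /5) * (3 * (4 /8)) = -7 /20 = -0.35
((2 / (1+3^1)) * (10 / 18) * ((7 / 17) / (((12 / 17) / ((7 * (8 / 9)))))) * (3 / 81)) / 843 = 0.00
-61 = -61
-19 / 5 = -3.80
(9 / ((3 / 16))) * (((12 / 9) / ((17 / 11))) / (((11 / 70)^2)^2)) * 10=15366400000 / 22627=679117.87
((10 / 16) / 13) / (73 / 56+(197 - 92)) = 0.00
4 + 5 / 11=49 / 11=4.45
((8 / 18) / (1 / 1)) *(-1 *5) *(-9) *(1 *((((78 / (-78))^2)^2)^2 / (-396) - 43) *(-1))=85145 / 99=860.05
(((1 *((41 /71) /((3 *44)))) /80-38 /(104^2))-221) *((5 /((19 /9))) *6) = -3140.58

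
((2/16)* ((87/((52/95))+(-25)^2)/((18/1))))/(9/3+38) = 40765/307008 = 0.13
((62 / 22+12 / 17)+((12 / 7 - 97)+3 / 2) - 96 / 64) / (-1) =120116 / 1309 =91.76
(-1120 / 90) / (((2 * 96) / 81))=-21 / 4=-5.25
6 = 6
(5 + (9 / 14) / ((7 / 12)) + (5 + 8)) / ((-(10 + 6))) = -117 / 98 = -1.19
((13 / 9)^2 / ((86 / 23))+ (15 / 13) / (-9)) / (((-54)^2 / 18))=38921 / 14670396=0.00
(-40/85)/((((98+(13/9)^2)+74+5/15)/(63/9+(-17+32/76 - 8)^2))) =-8934948/5418971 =-1.65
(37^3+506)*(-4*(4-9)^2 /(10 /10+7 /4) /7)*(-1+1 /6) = 17053000 /77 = 221467.53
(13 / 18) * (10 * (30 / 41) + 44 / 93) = 193076 / 34317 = 5.63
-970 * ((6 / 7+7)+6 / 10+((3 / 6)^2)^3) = -8218.58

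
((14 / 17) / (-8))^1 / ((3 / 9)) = -21 / 68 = -0.31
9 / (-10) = -9 / 10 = -0.90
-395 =-395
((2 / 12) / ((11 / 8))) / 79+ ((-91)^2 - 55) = 8226.00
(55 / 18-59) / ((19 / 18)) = -53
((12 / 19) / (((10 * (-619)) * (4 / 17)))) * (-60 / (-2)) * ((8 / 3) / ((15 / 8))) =-1088 / 58805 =-0.02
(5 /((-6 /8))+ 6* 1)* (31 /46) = -31 /69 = -0.45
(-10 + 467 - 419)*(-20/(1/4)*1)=-3040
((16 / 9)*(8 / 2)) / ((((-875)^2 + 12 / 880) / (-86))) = -0.00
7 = 7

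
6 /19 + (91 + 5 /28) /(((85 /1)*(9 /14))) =19229 /9690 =1.98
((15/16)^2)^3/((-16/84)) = -239203125/67108864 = -3.56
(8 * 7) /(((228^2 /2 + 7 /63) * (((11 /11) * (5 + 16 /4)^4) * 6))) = 28 /511602723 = 0.00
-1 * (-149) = 149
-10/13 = -0.77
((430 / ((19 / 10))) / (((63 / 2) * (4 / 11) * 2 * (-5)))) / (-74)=2365 / 88578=0.03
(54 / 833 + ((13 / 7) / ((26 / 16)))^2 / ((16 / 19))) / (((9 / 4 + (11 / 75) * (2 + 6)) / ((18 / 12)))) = 605700 / 855491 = 0.71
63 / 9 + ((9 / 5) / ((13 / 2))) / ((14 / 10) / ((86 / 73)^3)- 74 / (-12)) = 6131759891 / 871058981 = 7.04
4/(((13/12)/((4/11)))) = 192/143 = 1.34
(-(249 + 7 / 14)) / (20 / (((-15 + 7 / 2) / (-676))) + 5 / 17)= -195109 / 919590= -0.21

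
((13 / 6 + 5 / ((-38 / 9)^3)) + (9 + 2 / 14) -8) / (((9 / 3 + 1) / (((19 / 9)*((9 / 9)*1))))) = 3737059 / 2183328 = 1.71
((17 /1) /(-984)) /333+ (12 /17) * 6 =23592095 /5570424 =4.24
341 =341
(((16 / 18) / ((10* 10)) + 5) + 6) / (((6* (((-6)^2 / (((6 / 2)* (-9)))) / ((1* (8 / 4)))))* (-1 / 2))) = 2477 / 450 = 5.50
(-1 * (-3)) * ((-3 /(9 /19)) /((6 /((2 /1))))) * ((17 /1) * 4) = -1292 /3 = -430.67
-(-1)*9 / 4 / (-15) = -3 / 20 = -0.15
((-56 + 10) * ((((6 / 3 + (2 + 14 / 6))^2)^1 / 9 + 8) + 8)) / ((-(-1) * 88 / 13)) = -495443 / 3564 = -139.01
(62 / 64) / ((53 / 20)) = 155 / 424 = 0.37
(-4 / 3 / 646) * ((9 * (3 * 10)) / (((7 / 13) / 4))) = -9360 / 2261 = -4.14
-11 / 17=-0.65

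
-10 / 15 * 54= -36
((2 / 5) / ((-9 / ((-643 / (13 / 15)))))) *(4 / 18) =2572 / 351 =7.33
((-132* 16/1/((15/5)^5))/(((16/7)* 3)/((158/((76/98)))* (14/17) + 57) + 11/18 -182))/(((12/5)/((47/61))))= 42041199200/2732551210341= 0.02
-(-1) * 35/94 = 35/94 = 0.37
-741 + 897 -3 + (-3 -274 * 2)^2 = 303754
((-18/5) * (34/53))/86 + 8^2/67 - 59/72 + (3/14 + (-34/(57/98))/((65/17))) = -1422337185167/95042230920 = -14.97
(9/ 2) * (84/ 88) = 189/ 44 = 4.30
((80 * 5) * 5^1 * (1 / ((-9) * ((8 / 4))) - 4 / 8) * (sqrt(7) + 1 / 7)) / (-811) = 10000 / 51093 + 10000 * sqrt(7) / 7299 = 3.82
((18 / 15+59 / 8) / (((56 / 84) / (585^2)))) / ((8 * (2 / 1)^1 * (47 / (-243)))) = -17114466915 / 12032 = -1422412.48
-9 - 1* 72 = -81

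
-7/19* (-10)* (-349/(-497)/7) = 3490/9443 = 0.37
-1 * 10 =-10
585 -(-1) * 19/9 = 5284/9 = 587.11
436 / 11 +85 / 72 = 32327 / 792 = 40.82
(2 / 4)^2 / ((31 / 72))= 18 / 31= 0.58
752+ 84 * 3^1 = 1004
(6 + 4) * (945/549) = 1050/61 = 17.21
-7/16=-0.44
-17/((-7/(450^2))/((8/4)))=6885000/7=983571.43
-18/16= -1.12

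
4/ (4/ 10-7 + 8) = 20/ 7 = 2.86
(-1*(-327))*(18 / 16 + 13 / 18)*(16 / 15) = 28994 / 45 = 644.31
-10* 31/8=-155/4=-38.75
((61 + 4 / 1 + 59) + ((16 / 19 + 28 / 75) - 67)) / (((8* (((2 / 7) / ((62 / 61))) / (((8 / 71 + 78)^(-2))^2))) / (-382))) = -87373459988257499 / 328945653044609851200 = -0.00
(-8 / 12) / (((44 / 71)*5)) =-71 / 330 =-0.22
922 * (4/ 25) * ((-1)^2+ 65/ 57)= 449936/ 1425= 315.74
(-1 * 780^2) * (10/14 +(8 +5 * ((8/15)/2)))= -42790800/7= -6112971.43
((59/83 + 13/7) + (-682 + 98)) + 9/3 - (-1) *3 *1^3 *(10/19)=-6367881/11039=-576.85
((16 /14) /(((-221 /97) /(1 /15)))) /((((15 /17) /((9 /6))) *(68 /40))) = -776 /23205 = -0.03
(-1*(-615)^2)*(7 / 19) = -2647575 / 19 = -139346.05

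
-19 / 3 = -6.33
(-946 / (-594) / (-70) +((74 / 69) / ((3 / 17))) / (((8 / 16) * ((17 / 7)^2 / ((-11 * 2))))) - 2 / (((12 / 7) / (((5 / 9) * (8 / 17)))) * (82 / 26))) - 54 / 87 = -4498542493 / 97628790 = -46.08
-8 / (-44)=0.18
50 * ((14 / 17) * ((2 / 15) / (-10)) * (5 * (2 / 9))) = -280 / 459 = -0.61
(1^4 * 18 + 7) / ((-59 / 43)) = -1075 / 59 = -18.22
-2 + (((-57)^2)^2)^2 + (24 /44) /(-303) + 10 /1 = 123797793551441997 /1111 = 111429157112009.00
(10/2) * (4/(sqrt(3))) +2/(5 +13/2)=4/23 +20 * sqrt(3)/3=11.72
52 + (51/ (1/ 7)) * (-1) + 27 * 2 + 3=-248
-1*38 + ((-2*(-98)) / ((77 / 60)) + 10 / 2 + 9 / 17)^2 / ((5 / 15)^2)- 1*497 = 7863535109 / 34969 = 224871.60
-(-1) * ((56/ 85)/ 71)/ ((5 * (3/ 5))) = 56/ 18105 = 0.00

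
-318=-318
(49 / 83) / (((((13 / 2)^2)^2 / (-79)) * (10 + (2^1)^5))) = -4424 / 7111689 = -0.00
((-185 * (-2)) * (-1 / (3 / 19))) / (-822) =3515 / 1233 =2.85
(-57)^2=3249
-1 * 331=-331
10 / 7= 1.43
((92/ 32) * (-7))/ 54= -0.37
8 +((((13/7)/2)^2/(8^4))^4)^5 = 98948763956492251671935825660255386082598295198088289794315066850572120641140421284824363208846314161796185878655695009/12368595494561531458991978207531923260324786899761036224289383356321515080097404079592478970364549160519355715263922176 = 8.00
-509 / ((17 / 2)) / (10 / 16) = -8144 / 85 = -95.81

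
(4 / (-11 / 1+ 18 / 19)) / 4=-19 / 191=-0.10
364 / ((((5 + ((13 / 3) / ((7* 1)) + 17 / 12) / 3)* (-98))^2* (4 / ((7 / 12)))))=13 / 75843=0.00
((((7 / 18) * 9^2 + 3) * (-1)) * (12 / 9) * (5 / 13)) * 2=-460 / 13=-35.38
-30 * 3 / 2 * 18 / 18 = -45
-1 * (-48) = 48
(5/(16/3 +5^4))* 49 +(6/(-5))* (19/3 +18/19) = -299941/35929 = -8.35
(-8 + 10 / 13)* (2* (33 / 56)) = -8.52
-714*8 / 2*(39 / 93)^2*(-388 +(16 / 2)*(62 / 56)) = 182998608 / 961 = 190425.19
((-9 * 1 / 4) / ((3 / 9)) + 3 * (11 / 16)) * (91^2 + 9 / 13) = -4037325 / 104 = -38820.43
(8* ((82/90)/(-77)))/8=-41/3465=-0.01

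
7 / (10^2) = 7 / 100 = 0.07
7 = 7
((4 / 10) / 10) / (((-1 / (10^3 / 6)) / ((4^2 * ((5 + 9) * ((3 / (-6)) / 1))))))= 2240 / 3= 746.67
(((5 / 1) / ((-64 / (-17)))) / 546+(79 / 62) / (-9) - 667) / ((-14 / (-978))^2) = -57603277935895 / 17693312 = -3255652.64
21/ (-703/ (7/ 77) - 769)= -7/ 2834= -0.00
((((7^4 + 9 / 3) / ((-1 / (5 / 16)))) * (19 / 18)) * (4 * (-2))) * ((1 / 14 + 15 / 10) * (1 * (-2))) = -1256090 / 63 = -19937.94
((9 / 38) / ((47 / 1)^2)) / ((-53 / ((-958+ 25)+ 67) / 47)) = 3897 / 47329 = 0.08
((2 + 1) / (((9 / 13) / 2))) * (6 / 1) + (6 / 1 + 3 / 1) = 61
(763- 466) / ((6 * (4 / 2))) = 24.75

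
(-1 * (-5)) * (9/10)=4.50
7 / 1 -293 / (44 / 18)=-2483 / 22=-112.86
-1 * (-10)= 10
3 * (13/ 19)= 39/ 19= 2.05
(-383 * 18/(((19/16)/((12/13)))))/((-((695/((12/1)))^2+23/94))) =8958449664/5607846257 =1.60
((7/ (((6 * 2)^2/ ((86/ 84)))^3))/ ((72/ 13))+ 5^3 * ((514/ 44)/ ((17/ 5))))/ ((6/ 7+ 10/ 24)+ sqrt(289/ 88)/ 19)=7059012142723341797159/ 20819251812913053696-3472214531590428823 * sqrt(22)/ 641489551658385408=313.67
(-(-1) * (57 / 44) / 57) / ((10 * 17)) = 0.00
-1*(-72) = 72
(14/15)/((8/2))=7/30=0.23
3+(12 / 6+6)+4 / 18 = 101 / 9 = 11.22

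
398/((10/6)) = 1194/5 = 238.80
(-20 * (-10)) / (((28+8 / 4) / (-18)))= -120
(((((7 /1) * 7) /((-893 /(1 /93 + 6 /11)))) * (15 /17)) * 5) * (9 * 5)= -31366125 /5176721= -6.06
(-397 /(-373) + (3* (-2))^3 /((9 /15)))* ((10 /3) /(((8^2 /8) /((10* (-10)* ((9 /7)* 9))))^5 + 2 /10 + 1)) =-330347851533544921875 /331327423969738813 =-997.04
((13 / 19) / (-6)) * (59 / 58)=-767 / 6612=-0.12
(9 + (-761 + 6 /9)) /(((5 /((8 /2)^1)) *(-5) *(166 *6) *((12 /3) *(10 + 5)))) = 1127 /560250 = 0.00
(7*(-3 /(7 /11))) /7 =-33 /7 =-4.71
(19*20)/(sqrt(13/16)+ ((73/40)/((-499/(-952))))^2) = 2856171769235288000/90613207704469251 - 58901423100950000*sqrt(13)/90613207704469251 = 29.18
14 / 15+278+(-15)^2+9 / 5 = 7586 / 15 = 505.73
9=9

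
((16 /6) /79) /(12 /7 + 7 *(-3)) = -56 /31995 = -0.00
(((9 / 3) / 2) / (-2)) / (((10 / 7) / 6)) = -63 / 20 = -3.15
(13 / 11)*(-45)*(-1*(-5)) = -2925 / 11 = -265.91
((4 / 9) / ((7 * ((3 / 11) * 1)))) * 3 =44 / 63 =0.70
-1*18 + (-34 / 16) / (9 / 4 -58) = -8011 / 446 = -17.96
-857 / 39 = -21.97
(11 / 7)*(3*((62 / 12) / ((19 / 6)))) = 1023 / 133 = 7.69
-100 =-100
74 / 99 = 0.75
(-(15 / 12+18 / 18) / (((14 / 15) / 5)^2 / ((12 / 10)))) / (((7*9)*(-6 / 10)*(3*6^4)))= 625 / 1185408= 0.00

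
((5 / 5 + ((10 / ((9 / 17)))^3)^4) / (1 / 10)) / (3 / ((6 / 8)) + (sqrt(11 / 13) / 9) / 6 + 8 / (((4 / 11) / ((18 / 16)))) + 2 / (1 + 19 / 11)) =2679712717914564042406410090711400 / 3829902620596500411 - 1165244474459522564859072962000*sqrt(143) / 34469123585368503699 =699277430256669.08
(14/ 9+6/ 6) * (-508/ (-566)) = 2.29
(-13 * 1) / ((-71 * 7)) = 13 / 497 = 0.03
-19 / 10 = -1.90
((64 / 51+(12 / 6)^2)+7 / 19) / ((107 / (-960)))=-1743680 / 34561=-50.45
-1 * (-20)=20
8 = 8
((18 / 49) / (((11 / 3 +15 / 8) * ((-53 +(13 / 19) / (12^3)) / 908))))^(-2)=356228094947643961 / 459437739998183424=0.78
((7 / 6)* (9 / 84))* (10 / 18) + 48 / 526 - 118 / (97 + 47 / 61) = -9846073 / 9411192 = -1.05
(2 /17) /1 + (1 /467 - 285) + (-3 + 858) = 4526181 /7939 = 570.12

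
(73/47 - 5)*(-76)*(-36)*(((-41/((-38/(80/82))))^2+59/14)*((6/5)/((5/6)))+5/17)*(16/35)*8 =-25521112682496/92983625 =-274468.89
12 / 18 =0.67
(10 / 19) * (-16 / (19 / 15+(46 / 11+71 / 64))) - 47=-63530743 / 1315769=-48.28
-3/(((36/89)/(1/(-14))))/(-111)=-0.00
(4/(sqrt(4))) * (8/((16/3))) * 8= 24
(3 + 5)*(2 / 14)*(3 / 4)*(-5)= -30 / 7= -4.29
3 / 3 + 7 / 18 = 25 / 18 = 1.39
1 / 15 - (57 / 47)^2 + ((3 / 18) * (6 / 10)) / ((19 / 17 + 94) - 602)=-801941743 / 571048590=-1.40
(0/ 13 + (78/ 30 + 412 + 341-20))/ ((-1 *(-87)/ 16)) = 19616/ 145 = 135.28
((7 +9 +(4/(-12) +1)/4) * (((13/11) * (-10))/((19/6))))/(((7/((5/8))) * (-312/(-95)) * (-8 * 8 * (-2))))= -12125/946176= -0.01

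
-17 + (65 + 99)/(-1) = -181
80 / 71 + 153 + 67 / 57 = 155.30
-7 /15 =-0.47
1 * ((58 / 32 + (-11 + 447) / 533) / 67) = 22433 / 571376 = 0.04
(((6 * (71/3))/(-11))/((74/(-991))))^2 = 4950670321/165649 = 29886.51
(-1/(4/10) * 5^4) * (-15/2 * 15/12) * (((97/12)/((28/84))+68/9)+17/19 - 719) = -36674140625/3648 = -10053218.37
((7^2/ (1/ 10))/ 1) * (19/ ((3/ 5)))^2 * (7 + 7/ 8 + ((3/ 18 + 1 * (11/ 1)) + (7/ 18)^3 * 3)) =20651907500/ 2187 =9443030.41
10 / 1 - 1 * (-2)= 12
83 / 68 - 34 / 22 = -243 / 748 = -0.32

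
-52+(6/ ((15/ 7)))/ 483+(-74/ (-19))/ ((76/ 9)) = -12836351/ 249090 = -51.53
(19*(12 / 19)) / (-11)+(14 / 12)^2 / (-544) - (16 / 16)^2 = -450971 / 215424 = -2.09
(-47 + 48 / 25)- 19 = -1602 / 25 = -64.08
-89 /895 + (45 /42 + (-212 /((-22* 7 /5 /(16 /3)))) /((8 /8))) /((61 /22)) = 15508216 /1146495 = 13.53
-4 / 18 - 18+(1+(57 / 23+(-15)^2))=43523 / 207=210.26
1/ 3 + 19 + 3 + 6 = 85/ 3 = 28.33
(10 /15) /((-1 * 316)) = -1 /474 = -0.00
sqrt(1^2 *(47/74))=sqrt(3478)/74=0.80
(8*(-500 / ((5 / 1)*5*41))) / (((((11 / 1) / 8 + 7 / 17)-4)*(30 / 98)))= 30464 / 5289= 5.76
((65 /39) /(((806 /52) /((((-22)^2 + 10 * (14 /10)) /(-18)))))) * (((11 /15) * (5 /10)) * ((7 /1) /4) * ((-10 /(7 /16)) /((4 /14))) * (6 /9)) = 255640 /2511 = 101.81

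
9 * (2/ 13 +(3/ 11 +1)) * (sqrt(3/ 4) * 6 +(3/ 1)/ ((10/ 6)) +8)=5508 * sqrt(3)/ 143 +89964/ 715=192.54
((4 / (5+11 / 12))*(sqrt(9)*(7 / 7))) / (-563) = -144 / 39973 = -0.00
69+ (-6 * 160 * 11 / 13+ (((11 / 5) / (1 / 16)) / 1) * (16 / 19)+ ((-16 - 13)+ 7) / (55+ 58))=-99622771 / 139555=-713.86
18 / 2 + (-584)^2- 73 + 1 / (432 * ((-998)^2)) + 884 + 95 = 147141137037889 / 430273728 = 341971.00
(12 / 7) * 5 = 60 / 7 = 8.57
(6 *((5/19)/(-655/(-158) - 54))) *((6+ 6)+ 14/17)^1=-1033320/2544271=-0.41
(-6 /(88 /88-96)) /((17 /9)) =54 /1615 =0.03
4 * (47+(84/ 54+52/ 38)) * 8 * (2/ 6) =273184/ 513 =532.52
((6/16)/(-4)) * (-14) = 1.31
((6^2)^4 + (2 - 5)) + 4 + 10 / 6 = 1679618.67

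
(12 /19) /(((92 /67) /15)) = 3015 /437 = 6.90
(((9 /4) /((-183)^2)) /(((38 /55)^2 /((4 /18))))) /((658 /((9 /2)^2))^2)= 2205225 /74443816305152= 0.00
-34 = -34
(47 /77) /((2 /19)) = 893 /154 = 5.80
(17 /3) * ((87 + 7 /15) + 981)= 272459 /45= 6054.64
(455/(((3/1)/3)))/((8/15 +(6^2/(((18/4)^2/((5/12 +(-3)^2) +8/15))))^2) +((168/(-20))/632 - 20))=291154500/187757431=1.55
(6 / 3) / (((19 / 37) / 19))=74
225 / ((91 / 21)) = 675 / 13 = 51.92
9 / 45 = 1 / 5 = 0.20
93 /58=1.60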